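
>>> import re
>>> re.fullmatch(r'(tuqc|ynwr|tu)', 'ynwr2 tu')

`re.fullmatch` requires the pattern to consume the entire string.
Here the pattern can't cover the whole string, so the call returns None.

None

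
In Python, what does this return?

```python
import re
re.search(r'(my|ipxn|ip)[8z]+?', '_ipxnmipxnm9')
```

Here no position works, so the call returns None.

None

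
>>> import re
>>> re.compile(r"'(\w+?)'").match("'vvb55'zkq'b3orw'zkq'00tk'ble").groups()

The match spans [0:7] → "'vvb55'".
Captured: group 1 = 'vvb55'.

('vvb55',)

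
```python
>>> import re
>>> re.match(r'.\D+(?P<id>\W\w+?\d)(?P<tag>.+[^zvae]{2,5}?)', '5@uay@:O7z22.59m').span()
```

(0, 16)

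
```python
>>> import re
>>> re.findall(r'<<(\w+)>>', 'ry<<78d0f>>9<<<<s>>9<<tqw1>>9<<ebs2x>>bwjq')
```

Matches: at [2:11] match '<<78d0f>>', group 1 = '78d0f'; at [14:19] match '<<s>>', group 1 = 's'; at [20:28] match '<<tqw1>>', group 1 = 'tqw1'; at [29:38] match '<<ebs2x>>', group 1 = 'ebs2x'.
With a single group, `findall` returns only what that group captured — 4 items.

['78d0f', 's', 'tqw1', 'ebs2x']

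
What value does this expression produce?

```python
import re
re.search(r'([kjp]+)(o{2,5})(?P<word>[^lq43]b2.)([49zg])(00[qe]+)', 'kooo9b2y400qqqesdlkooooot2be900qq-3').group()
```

'kooo9b2y400qqqe'

The pattern matches one or more of one of [kjp] (captured); then 2 to 5 of a literal 'o' (captured); then any character except [lq43], then the literal 'b2', then any character (captured as 'word'); then one of [49zg] (captured); then the literal '00', then one or more of one of [qe] (captured).
`re.search` tries every starting position until one works.
The match spans [0:15] → 'kooo9b2y400qqqe'.
Captured: group 1 = 'k', group 2 = 'ooo', group 3 = '9b2y', group 4 = '4', group 5 = '00qqqe'.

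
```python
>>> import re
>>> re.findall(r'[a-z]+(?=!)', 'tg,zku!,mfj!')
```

The positive lookaround only admits positions where the adjacent text matches; those characters stay outside the span.
Scanning left to right: at [3:6] → 'zku'; at [8:11] → 'mfj'.
Since nothing is captured, `findall` lists the 2 matched substrings directly.

['zku', 'mfj']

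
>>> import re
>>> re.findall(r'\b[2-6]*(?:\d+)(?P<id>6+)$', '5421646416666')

This matches a word boundary (`\b`, zero-width); then zero or more of a character in [2-6]; then one or more of a digit (non-capturing group); then one or more of a literal '6' (captured as 'id'); then anchored at the end.
Matches: at [0:13] match '5421646416666', group 1 = '6'.
With a single group, `findall` returns only what that group captured — 1 item.

['6']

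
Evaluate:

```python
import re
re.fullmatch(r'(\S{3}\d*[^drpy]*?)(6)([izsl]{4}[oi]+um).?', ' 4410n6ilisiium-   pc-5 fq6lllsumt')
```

The pattern matches exactly 3 of a non-whitespace character, then zero or more of a digit, then zero or more of any character except [drpy] (lazy) (captured); then a literal '6' (captured); then exactly 4 of one of [izsl], then one or more of one of [oi], then the literal 'um' (captured); then optionally any character.
`fullmatch` succeeds only if the pattern covers the string from start to end.
Here the string isn't matched end-to-end, so the call returns None.

None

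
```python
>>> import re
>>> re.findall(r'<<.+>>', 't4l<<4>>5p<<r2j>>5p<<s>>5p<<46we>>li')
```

['<<4>>5p<<r2j>>5p<<s>>5p<<46we>>']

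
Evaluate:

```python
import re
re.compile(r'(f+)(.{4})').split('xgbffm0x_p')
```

The pattern matches one or more of a literal 'f' (captured); then exactly 4 of any character (captured).
Matches to split on: at [3:9] → 'ffm0x_'.
With a capturing group present, the delimiter's captured portion is kept in the result list.

['xgb', 'ff', 'm0x_', 'p']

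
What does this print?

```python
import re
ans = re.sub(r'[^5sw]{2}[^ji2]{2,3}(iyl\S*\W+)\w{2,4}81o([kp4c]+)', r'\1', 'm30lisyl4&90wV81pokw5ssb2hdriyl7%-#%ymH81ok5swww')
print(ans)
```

m30lisyl4&90wV81pokw5ssiyl7%-#%5swww

This matches exactly 2 of any character except [5sw], then 2 to 3 of any character except [ji2]; then the literal 'iyl', then zero or more of a non-whitespace character, then one or more of a non-word character (captured); then 2 to 4 of a word character, then the literal '81o'; then one or more of one of [kp4c] (captured).
The replacement refers to a captured group, so each match is rewritten using its own captured text.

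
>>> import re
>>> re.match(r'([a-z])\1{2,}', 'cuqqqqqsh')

None

`\1` is not a pattern — it's the concrete string captured by group 1, re-applied verbatim.
`match` is anchored at position 0; if the pattern doesn't fit there, it returns None.
Here the pattern fails at index 0, so the call returns None.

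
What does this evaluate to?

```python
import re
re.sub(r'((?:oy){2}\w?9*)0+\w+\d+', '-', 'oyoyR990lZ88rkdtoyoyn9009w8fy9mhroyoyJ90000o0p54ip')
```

This matches the literal 'oy' repeated 2 times, then optionally a word character, then zero or more of the literal '9' (captured); then one or more of a literal '0', then one or more of a word character, then one or more of a digit.
`sub` substitutes '-' at each match site.

'-ip'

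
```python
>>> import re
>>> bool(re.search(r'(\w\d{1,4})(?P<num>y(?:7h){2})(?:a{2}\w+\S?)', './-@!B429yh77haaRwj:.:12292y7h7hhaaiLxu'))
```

False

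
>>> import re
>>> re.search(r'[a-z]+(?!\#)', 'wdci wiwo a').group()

'wdci'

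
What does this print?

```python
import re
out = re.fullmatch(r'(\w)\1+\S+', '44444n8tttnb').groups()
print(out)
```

('4',)

`\1` is not a pattern — it's the concrete string captured by group 1, re-applied verbatim.
`re.fullmatch` requires the pattern to consume the entire string.
The match spans [0:12] → '44444n8tttnb'.
Captured: group 1 = '4'.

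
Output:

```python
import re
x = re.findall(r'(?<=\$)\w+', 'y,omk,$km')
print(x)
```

['km']

The positive lookaround only admits positions where the adjacent text matches; those characters stay outside the span.
Walking the string: at [7:9] → 'km'.
`findall` yields the raw match text (1 of them) because the pattern has no groups.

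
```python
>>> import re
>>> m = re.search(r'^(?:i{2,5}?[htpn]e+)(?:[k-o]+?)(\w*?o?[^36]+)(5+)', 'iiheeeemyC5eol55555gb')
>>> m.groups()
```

('yC5eol5555', '5')

Pattern: anchored at the start of the string; then 2 to 5 of a literal 'i' (lazy), then one of [htpn], then one or more of the literal 'e' (non-capturing group); then one or more of a character in [k-o] (lazy) (non-capturing group); then zero or more of a word character (lazy), then optionally the literal 'o', then one or more of any character except [36] (captured); then one or more of a literal '5' (captured).
`re.search` tries every starting position until one works.
The match spans [0:19] → 'iiheeeemyC5eol55555'.
Captured: group 1 = 'yC5eol5555', group 2 = '5'.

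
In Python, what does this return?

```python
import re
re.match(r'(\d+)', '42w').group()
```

'42'

With `match`, the pattern is implicitly anchored at the beginning.
The match spans [0:2] → '42'.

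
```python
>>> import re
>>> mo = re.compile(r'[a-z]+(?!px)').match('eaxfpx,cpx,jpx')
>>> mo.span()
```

(0, 6)

The negative lookaround is zero-width — it rules out positions where the adjacent text would match, without consuming anything.
`re.match` won't scan ahead — the pattern has to work from the very first character.
The match spans [0:6] → 'eaxfpx'.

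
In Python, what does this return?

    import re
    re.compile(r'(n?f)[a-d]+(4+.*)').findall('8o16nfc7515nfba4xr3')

[('nf', '4xr3')]

2 groups means the one result is a tuple of 2 captured strings — 1 here.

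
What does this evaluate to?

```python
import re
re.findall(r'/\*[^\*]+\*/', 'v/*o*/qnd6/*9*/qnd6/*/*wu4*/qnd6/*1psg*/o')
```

Walking the string: at [1:6] → '/*o*/'; at [10:15] → '/*9*/'; at [21:28] → '/*wu4*/'; at [32:40] → '/*1psg*/'.
Since nothing is captured, `findall` lists the 4 matched substrings directly.

['/*o*/', '/*9*/', '/*wu4*/', '/*1psg*/']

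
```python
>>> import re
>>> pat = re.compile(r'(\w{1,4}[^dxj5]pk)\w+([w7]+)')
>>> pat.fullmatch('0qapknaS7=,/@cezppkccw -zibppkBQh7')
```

For `fullmatch`, every character of the input must be accounted for by the pattern.
Here the pattern can't cover the whole string, so the call returns None.

None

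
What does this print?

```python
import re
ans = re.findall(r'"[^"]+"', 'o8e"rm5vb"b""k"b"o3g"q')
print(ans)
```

Matches: at [3:10] → '"rm5vb"'; at [12:15] → '"k"'; at [16:21] → '"o3g"'.
Since nothing is captured, `findall` lists the 3 matched substrings directly.

['"rm5vb"', '"k"', '"o3g"']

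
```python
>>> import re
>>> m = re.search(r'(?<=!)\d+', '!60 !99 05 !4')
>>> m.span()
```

(1, 3)

The lookaround is zero-width — it requires the adjacent text to match without consuming it, so the asserted text isn't part of the match.
`re.search` scans for the first position where the pattern succeeds.
The match spans [1:3] → '60'.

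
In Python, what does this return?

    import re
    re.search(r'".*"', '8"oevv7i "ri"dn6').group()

'"oevv7i "ri"'

`re.search` tries every starting position until one works.
The match spans [1:13] → '"oevv7i "ri"'.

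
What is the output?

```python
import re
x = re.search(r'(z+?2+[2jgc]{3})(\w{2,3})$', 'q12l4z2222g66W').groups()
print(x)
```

This matches one or more of a literal 'z' (lazy), then one or more of a literal '2', then exactly 3 of one of [2jgc] (captured); then 2 to 3 of a word character (captured); then anchored at the end.
`search` walks the string left to right and returns the first match it finds.
The match spans [5:14] → 'z2222g66W'.
Captured: group 1 = 'z2222g', group 2 = '66W'.

('z2222g', '66W')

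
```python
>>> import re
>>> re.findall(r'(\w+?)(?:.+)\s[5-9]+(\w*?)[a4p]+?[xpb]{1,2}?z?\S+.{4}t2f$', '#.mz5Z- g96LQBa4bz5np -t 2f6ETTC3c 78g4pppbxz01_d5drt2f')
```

Pattern: one or more of a word character (lazy) (captured); then one or more of any character (non-capturing group); then whitespace, then one or more of a character in [5-9]; then zero or more of a word character (lazy) (captured); then one or more of one of [a4p] (lazy), then 1 to 2 of one of [xpb] (lazy), then optionally the literal 'z'; then one or more of a non-whitespace character, then exactly 4 of any character, then the literal 't2f'; then anchored at the end.
The `?` after the quantifier makes it lazy — it takes as little as possible before letting the rest of the pattern try.
Matches: at [2:55] match 'mz5Z- g96LQBa4bz5np -t 2f6ETTC3c 78g4pppbxz01_d5drt2f', groups = ('m', 'g').
Multiple groups make `findall` return tuples — one 2-tuple for the one match.

[('m', 'g')]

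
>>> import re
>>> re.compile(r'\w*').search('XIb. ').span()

(0, 3)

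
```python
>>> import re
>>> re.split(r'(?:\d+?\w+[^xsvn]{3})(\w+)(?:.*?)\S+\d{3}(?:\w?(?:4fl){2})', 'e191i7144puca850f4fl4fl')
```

['e', 'c', '']

This matches one or more of a digit (lazy), then one or more of a word character, then exactly 3 of any character except [xsvn] (non-capturing group); then one or more of a word character (captured); then zero or more of any character (lazy) (non-capturing group); then one or more of a non-whitespace character, then exactly 3 of a digit; then optionally a word character, then the literal '4fl' repeated 2 times (non-capturing group).
Matches to split on: at [1:23] → '191i7144puca850f4fl4fl'.
Because the pattern has a capturing group, `split` also inserts each captured text between the pieces.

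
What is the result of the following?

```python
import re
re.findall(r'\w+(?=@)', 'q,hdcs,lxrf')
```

[]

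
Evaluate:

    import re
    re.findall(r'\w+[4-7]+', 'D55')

['D55']

No capturing groups, so `findall` returns the 1 full match string.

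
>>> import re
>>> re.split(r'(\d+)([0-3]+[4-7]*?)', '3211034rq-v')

['', '32110', '3', '4rq-v']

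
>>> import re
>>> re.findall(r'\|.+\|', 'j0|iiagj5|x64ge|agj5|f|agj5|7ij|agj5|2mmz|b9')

Walking the string: at [2:42] → '|iiagj5|x64ge|agj5|f|agj5|7ij|agj5|2mmz|'.
Since nothing is captured, `findall` lists the 1 matched substring directly.

['|iiagj5|x64ge|agj5|f|agj5|7ij|agj5|2mmz|']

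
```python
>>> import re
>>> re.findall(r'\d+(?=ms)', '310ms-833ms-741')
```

['310', '833']

The lookaround is zero-width — it requires the adjacent text to match without consuming it, so the asserted text isn't part of the match.
Matches: at [0:3] → '310'; at [6:9] → '833'.
With no groups in the pattern, `findall` gives back each whole match — 2 here.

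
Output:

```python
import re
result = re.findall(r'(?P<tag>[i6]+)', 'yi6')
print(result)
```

Pattern: one or more of one of [i6] (captured as 'tag').
`findall` collects group 1 from the one match (1 total).

['i6']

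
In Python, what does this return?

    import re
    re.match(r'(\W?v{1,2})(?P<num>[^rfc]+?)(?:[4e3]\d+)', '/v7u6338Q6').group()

This matches optionally a non-word character, then 1 to 2 of a literal 'v' (captured); then one or more of any character except [rfc] (lazy) (captured as 'num'); then one of [4e3], then one or more of a digit (non-capturing group).
`re.match` only tries the pattern at the start of the string.
The match spans [0:8] → '/v7u6338'.
Captured: group 1 = '/v', group 2 = '7u6'.

'/v7u6338'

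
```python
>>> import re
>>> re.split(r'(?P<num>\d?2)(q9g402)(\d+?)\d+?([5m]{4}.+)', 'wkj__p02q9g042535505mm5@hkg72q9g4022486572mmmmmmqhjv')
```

['wkj__p02q9g042535505mm5@hkg', '72', 'q9g402', '2', 'mmmmmmqhjv', '']

The pattern matches optionally a digit, then a literal '2' (captured as 'num'); then the literal 'q9g', then the literal '402' (captured); then one or more of a digit (lazy) (captured); then one or more of a digit (lazy); then exactly 4 of one of [5m], then one or more of any character (captured).
Because the quantifier is non-greedy, it stops expanding at the earliest point where the rest of the pattern can succeed.
Matches to split on: at [27:52] → '72q9g4022486572mmmmmmqhjv'.
The group in the pattern means `split` returns the separators' captures alongside the pieces.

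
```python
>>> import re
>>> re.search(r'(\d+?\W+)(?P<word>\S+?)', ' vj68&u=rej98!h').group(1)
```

This matches one or more of a digit (lazy), then one or more of a non-word character (captured); then one or more of a non-whitespace character (lazy) (captured as 'word').
A non-greedy quantifier consumes as few characters as it can — just enough that the remainder of the pattern still matches from where it stops; whatever follows it matches normally.
`search` walks the string left to right and returns the first match it finds.
The match spans [3:7] → '68&u'.
Captured: group 1 = '68&', group 2 = 'u'.

'68&'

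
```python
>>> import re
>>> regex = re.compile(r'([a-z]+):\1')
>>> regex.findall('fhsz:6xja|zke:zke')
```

['zke']

A backreference is literal: `\1` must see the identical characters the first group matched.
Matches: at [10:17] match 'zke:zke', group 1 = 'zke'.
Because there's exactly one group, `findall` drops the full match and keeps group 1 from the one hit.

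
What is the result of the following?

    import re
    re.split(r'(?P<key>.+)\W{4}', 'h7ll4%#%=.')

This matches one or more of any character (captured as 'key'); then exactly 4 of a non-word character.
Matches to split on: at [0:10] → 'h7ll4%#%=.'.
`re.split` interleaves the captured-group text with the surrounding fragments.

['', 'h7ll4%', '']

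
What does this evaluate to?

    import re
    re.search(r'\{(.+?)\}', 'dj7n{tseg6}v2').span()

`re.search` tries every starting position until one works.
The match spans [4:11] → '{tseg6}'.
Captured: group 1 = 'tseg6'.

(4, 11)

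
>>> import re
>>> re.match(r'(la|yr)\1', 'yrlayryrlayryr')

None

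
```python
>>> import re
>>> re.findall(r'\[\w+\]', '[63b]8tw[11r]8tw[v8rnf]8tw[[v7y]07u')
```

['[63b]', '[11r]', '[v8rnf]', '[v7y]']

With no groups in the pattern, `findall` gives back each whole match — 4 here.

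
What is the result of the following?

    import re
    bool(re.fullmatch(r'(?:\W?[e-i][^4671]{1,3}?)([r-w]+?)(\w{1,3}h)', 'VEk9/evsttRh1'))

For `fullmatch`, every character of the input must be accounted for by the pattern.
Here the pattern can't cover the whole string, so the call returns None, and `bool(None)` is False.

False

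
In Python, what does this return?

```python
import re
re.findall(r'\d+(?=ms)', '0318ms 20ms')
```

The positive lookaround only admits positions where the adjacent text matches; those characters stay outside the span.
Scanning left to right: at [0:4] → '0318'; at [7:9] → '20'.
`findall` yields the raw match text (2 of them) because the pattern has no groups.

['0318', '20']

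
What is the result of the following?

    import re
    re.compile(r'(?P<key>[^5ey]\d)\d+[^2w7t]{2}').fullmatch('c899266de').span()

(0, 9)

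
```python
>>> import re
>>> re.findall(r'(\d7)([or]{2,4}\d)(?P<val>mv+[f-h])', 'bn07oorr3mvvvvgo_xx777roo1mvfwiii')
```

[('07', 'oorr3', 'mvvvvg'), ('77', 'roo1', 'mvf')]

`findall` packs the 3 group values into a tuple for every match.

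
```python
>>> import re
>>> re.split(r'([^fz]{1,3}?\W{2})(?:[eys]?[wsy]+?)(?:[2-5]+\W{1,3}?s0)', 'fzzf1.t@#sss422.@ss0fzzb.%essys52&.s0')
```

['fzzf1.t@#sss422.@ss0fzz', 'b.%', '']

The pattern matches 1 to 3 of any character except [fz] (lazy), then exactly 2 of a non-word character (captured); then optionally one of [eys], then one or more of one of [wsy] (lazy) (non-capturing group); then one or more of a character in [2-5], then 1 to 3 of a non-word character (lazy), then the literal 's0' (non-capturing group).
Matches to split on: at [23:37] → 'b.%essys52&.s0'.
Because the pattern has a capturing group, `split` also inserts each captured text between the pieces.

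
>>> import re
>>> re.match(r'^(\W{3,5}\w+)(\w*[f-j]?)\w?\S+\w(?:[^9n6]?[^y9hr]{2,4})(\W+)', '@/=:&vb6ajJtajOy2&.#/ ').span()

`re.match` only tries the pattern at the start of the string.
The match spans [0:22] → '@/=:&vb6ajJtajOy2&.#/ '.

(0, 22)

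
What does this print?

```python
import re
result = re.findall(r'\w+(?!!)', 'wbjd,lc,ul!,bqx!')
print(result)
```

['wbjd', 'lc', 'u', 'bq']

A negative assertion filters positions out without eating any characters.
Walking the string: at [0:4] → 'wbjd'; at [5:7] → 'lc'; at [8:9] → 'u'; at [12:14] → 'bq'.
`findall` yields the raw match text (4 of them) because the pattern has no groups.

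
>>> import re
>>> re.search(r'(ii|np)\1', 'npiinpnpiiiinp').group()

'npnp'

The backreference `\1` re-matches whatever the first group consumed, character for character.
The match spans [4:8] → 'npnp'.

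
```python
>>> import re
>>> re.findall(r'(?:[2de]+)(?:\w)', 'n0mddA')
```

No capturing groups, so `findall` returns the 1 full match string.

['ddA']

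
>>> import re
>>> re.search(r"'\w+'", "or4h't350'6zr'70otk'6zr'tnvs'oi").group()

"'t350'"

`re.search` tries every starting position until one works.
The match spans [4:10] → "'t350'".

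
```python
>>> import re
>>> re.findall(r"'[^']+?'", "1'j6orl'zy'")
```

With no groups in the pattern, `findall` gives back each whole match — 1 here.

["'j6orl'"]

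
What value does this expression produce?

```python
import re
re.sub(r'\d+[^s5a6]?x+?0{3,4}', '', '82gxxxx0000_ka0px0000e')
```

'_kae'

The pattern matches one or more of a digit, then optionally any character except [s5a6]; then one or more of the literal 'x' (lazy), then 3 to 4 of a literal '0'.
`sub` substitutes '' at each match site.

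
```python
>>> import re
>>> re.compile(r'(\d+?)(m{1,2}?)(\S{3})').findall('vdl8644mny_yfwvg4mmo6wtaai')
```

The pattern matches one or more of a digit (lazy) (captured); then 1 to 2 of a literal 'm' (lazy) (captured); then exactly 3 of a non-whitespace character (captured).
The `?` after the quantifier makes it lazy — it takes as little as possible before letting the rest of the pattern try.
Walking the string: at [3:11] match '8644mny_', groups = ('8644', 'm', 'ny_'); at [16:21] match '4mmo6', groups = ('4', 'm', 'mo6').
3 groups means each result is a tuple of 3 captured strings — 2 here.

[('8644', 'm', 'ny_'), ('4', 'm', 'mo6')]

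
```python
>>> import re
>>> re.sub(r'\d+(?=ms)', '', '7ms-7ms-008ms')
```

'ms-ms-ms'

Because the assertion is zero-width, the text it checks is not consumed and won't appear in the result.
Matches: at [0:1] → '7'; at [4:5] → '7'; at [8:11] → '008'.
Each match is replaced by ''.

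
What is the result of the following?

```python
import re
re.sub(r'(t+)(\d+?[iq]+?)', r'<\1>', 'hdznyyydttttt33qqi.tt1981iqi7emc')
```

The pattern matches one or more of a literal 't' (captured); then one or more of a digit (lazy), then one or more of one of [iq] (lazy) (captured).
Because the quantifier is non-greedy, it stops expanding at the earliest point where the rest of the pattern can succeed.
Matches: at [8:16] → 'ttttt33q'; at [19:26] → 'tt1981i'.
Each match is replaced using the text its own group 1 captured.

'hdznyyyd<ttttt>qi.<tt>qi7emc'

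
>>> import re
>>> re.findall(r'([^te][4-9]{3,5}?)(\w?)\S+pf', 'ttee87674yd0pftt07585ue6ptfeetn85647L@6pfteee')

The `?` after the quantifier makes it lazy — it takes as little as possible before letting the rest of the pattern try.
`findall` packs the 2 group values into a tuple for every match.

[('8767', '4')]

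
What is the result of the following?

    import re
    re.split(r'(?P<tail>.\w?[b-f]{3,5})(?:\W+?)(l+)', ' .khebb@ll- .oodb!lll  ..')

Pattern: any character, then optionally a word character, then 3 to 5 of a character in [b-f] (captured as 'tail'); then one or more of a non-word character (lazy) (non-capturing group); then one or more of a literal 'l' (captured).
The group in the pattern means `split` returns the separators' captures alongside the pieces.

[' .', 'khebb', 'll', '- .oodb!lll  ..']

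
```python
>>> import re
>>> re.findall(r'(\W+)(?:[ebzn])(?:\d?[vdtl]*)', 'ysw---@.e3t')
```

Pattern: one or more of a non-word character (captured); then one of [ebzn] (non-capturing group); then optionally a digit, then zero or more of one of [vdtl] (non-capturing group).
Walking the string: at [3:11] match '---@.e3t', group 1 = '---@.'.
With a single group, `findall` returns only what that group captured — 1 item.

['---@.']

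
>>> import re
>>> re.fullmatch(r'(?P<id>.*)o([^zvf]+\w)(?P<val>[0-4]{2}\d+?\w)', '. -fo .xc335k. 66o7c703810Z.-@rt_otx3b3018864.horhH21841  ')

This matches zero or more of any character (captured as 'id'); then a literal 'o'; then one or more of any character except [zvf], then a word character (captured); then exactly 2 of a character in [0-4], then one or more of a digit (lazy), then a word character (captured as 'val').
`re.fullmatch` requires the pattern to consume the entire string.
Here the string isn't matched end-to-end, so the call returns None.

None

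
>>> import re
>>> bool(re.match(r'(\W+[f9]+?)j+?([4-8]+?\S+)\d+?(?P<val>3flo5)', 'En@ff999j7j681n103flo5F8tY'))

False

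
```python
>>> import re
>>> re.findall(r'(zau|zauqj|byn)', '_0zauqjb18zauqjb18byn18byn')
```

The regex engine tests alternatives in the order written; an earlier branch that matches wins even if a later one would match more.
Matches: at [2:5] match 'zau', group 1 = 'zau'; at [10:13] match 'zau', group 1 = 'zau'; at [18:21] match 'byn', group 1 = 'byn'; at [23:26] match 'byn', group 1 = 'byn'.
Because there's exactly one group, `findall` drops the full match and keeps group 1 from each hit.

['zau', 'zau', 'byn', 'byn']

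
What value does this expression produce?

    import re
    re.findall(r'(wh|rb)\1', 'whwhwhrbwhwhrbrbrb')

['wh', 'wh', 'rb']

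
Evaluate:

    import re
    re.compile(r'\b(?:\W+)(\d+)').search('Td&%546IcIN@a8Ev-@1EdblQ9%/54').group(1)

'546'

The match spans [2:7] → '&%546'.
Captured: group 1 = '546'.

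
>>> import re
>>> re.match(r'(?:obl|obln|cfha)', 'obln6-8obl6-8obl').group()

`re.match` only tries the pattern at the start of the string.
The match spans [0:3] → 'obl'.

'obl'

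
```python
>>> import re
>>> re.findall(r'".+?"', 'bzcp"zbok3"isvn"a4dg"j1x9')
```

['"zbok3"', '"a4dg"']

Because the quantifier is non-greedy, it stops expanding at the earliest point where the rest of the pattern can succeed.
With no groups in the pattern, `findall` gives back each whole match — 2 here.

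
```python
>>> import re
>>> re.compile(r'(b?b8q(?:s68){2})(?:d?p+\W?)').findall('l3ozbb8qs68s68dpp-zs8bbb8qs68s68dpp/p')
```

['bb8qs68s68', 'bb8qs68s68']

The pattern matches optionally a literal 'b', then the literal 'b8q', then the literal 's68' repeated 2 times (captured); then optionally the literal 'd', then one or more of the literal 'p', then optionally a non-word character (non-capturing group).
Matches: at [4:18] match 'bb8qs68s68dpp-', group 1 = 'bb8qs68s68'; at [22:36] match 'bb8qs68s68dpp/', group 1 = 'bb8qs68s68'.
One capturing group, so `findall` returns just the captured substring from each match — 2 in all.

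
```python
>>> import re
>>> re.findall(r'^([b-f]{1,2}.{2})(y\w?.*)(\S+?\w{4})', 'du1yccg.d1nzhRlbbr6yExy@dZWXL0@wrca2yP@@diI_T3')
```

[('du1', 'yccg.d1nzhRlbbr6yExy@dZWXL0@wrca2yP@@d', 'iI_T3')]

3 groups means the one result is a tuple of 3 captured strings — 1 here.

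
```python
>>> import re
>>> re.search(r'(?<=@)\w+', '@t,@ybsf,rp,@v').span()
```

The lookaround is zero-width — it requires the adjacent text to match without consuming it, so the asserted text isn't part of the match.
`re.search` scans for the first position where the pattern succeeds.
The match spans [1:2] → 't'.

(1, 2)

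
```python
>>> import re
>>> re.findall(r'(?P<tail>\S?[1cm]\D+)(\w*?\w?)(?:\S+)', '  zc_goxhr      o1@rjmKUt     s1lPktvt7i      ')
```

Pattern: optionally a non-whitespace character, then one of [1cm], then one or more of a non-digit (captured as 'tail'); then zero or more of a word character (lazy), then optionally a word character (captured); then one or more of a non-whitespace character (non-capturing group).
Walking the string: at [2:25] match 'zc_goxhr      o1@rjmKUt', groups = ('zc_goxhr      o', '1'); at [30:40] match 's1lPktvt7i', groups = ('s1lPktvt', '7').
`findall` packs the 2 group values into a tuple for every match.

[('zc_goxhr      o', '1'), ('s1lPktvt', '7')]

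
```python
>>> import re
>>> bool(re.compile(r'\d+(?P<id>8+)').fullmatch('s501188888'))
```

The pattern matches one or more of a digit; then one or more of a literal '8' (captured as 'id').
`re.fullmatch` is like wrapping the pattern in `^…$` (in single-line mode).
Here the pattern can't cover the whole string, so the call returns None, and `bool(None)` is False.

False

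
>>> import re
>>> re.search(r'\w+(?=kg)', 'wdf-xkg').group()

'x'

The `(?=…)`/`(?<=…)` assertion just peeks at neighbouring text; it doesn't advance the match position.
The match spans [4:5] → 'x'.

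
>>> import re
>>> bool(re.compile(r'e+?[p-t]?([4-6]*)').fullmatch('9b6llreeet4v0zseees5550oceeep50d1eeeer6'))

False

The pattern matches one or more of the literal 'e' (lazy), then optionally a character in [p-t]; then zero or more of a character in [4-6] (captured).
`fullmatch` succeeds only if the pattern covers the string from start to end.
Here there's no way to consume every character, so the call returns None, and `bool(None)` is False.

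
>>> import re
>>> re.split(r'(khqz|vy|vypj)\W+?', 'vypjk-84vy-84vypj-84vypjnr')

Matches to split on: at [8:11] → 'vy-'; at [13:18] → 'vypj-'.
`re.split` interleaves the captured-group text with the surrounding fragments.

['vypjk-84', 'vy', '84', 'vypj', '84vypjnr']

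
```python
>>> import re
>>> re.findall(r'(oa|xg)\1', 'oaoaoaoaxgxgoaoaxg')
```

`\1` is not a pattern — it's the concrete string captured by group 1, re-applied verbatim.
Because there's exactly one group, `findall` drops the full match and keeps group 1 from each hit.

['oa', 'oa', 'xg', 'oa']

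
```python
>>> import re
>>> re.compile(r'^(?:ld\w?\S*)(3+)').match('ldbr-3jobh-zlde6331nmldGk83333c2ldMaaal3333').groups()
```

The match spans [0:43] → 'ldbr-3jobh-zlde6331nmldGk83333c2ldMaaal3333'.
Captured: group 1 = '3'.

('3',)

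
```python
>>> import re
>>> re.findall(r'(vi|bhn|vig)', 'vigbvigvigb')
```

['vi', 'vi', 'vi']

Alternation isn't longest-match — the leftmost alternative that fits at this position is chosen.
Walking the string: at [0:2] match 'vi', group 1 = 'vi'; at [4:6] match 'vi', group 1 = 'vi'; at [7:9] match 'vi', group 1 = 'vi'.
One capturing group, so `findall` returns just the captured substring from each match — 3 in all.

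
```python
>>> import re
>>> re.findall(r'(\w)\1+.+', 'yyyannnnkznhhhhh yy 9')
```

`\1` has to match the exact text group 1 already captured.
With a single group, `findall` returns only what that group captured — 1 item.

['y']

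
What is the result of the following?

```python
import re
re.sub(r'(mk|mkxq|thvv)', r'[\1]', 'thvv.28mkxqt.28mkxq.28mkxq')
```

Alternation isn't longest-match — the leftmost alternative that fits at this position is chosen.
Matches: at [0:4] → 'thvv'; at [7:9] → 'mk'; at [15:17] → 'mk'; at [22:24] → 'mk'.
The replacement refers to a captured group, so each match is rewritten using its own captured text.

'[thvv].28[mk]xqt.28[mk]xq.28[mk]xq'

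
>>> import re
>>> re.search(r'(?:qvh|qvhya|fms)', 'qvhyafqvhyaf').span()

(0, 3)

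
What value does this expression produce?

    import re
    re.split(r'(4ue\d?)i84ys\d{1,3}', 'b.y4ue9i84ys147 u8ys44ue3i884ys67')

The pattern matches the literal '4ue', then optionally a digit (captured); then the literal 'i84', then the literal 'ys', then 1 to 3 of a digit.
Matches to split on: at [3:15] → '4ue9i84ys147'.
The group in the pattern means `split` returns the separators' captures alongside the pieces.

['b.y', '4ue9', ' u8ys44ue3i884ys67']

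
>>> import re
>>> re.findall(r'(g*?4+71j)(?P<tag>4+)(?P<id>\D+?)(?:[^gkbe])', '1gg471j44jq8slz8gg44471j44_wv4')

[('gg471j', '44', 'j'), ('gg44471j', '44', '_')]

Pattern: zero or more of a literal 'g' (lazy), then one or more of a literal '4', then the literal '71j' (captured); then one or more of a literal '4' (captured as 'tag'); then one or more of a non-digit (lazy) (captured as 'id'); then any character except [gkbe] (non-capturing group).
With 3 capturing groups, `findall` returns a 3-tuple per match.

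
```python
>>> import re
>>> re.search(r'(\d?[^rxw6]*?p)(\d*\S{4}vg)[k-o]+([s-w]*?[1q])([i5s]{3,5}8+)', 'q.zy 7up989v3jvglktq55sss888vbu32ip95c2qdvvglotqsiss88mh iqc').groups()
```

('q.zy 7up', '989v3jvg', 'tq', '55sss888')

The pattern matches optionally a digit, then zero or more of any character except [rxw6] (lazy), then a literal 'p' (captured); then zero or more of a digit, then exactly 4 of a non-whitespace character, then the literal 'vg' (captured); then one or more of a character in [k-o]; then zero or more of a character in [s-w] (lazy), then one of [1q] (captured); then 3 to 5 of one of [i5s], then one or more of the literal '8' (captured).
`re.search` tries every starting position until one works.
The match spans [0:28] → 'q.zy 7up989v3jvglktq55sss888'.
Captured: group 1 = 'q.zy 7up', group 2 = '989v3jvg', group 3 = 'tq', group 4 = '55sss888'.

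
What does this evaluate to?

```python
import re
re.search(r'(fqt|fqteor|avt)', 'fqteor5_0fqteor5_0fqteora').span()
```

(0, 3)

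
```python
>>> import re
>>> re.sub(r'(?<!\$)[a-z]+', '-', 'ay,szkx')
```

Because the assertion is negative and zero-width, positions next to the forbidden text are skipped.
Matches: at [0:2] → 'ay'; at [3:7] → 'szkx'.
`sub` substitutes '-' at each match site.

'-,-'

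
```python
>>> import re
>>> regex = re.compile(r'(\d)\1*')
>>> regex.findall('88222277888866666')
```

`\1` has to match the exact text group 1 already captured.
One capturing group, so `findall` returns just the captured substring from each match — 5 in all.

['8', '2', '7', '8', '6']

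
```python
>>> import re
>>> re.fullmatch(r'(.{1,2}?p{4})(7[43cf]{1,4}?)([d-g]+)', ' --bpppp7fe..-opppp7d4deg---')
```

Pattern: 1 to 2 of any character (lazy), then exactly 4 of the literal 'p' (captured); then a literal '7', then 1 to 4 of one of [43cf] (lazy) (captured); then one or more of a character in [d-g] (captured).
`fullmatch` succeeds only if the pattern covers the string from start to end.
Here there's no way to consume every character, so the call returns None.

None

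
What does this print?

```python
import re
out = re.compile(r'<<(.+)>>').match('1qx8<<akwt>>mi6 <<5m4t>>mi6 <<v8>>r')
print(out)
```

None

`re.match` only tries the pattern at the start of the string.
Here the pattern fails at index 0, so the call returns None.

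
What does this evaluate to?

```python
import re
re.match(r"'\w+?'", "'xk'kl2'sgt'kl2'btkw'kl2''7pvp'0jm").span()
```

(0, 4)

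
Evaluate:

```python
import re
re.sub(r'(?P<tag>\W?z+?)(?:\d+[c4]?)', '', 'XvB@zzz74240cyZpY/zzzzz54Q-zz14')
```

Pattern: optionally a non-word character, then one or more of a literal 'z' (lazy) (captured as 'tag'); then one or more of a digit, then optionally one of [c4] (non-capturing group).
Matches: at [3:13] → '@zzz74240c'; at [17:25] → '/zzzzz54'; at [26:31] → '-zz14'.
Each match is replaced by ''.

'XvByZpYQ'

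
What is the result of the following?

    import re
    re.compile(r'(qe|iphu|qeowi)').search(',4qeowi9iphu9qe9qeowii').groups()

('qe',)

`|` is ordered: at each position the engine commits to the first alternative that works.
`re.search` scans for the first position where the pattern succeeds.
The match spans [2:4] → 'qe'.
Captured: group 1 = 'qe'.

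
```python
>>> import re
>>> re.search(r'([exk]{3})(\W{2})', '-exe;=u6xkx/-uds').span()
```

The pattern matches exactly 3 of one of [exk] (captured); then exactly 2 of a non-word character (captured).
`re.search` tries every starting position until one works.
The match spans [1:6] → 'exe;='.
Captured: group 1 = 'exe', group 2 = ';='.

(1, 6)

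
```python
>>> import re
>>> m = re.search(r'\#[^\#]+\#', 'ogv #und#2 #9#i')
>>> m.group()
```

'#und#'

`re.search` tries every starting position until one works.
The match spans [4:9] → '#und#'.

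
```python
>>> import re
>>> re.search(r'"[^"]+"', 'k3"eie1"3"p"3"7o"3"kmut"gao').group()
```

'"eie1"'

The match spans [2:8] → '"eie1"'.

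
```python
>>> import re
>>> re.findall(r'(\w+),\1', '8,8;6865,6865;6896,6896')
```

['8', '6865', '6896']

`\1` has to match the exact text group 1 already captured.
Matches: at [0:3] match '8,8', group 1 = '8'; at [4:13] match '6865,6865', group 1 = '6865'; at [14:23] match '6896,6896', group 1 = '6896'.
One capturing group, so `findall` returns just the captured substring from each match — 3 in all.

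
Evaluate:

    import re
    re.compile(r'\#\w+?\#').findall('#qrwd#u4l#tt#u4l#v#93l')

['#qrwd#', '#tt#', '#v#']

Scanning left to right: at [0:6] → '#qrwd#'; at [9:13] → '#tt#'; at [16:19] → '#v#'.
With no groups in the pattern, `findall` gives back each whole match — 3 here.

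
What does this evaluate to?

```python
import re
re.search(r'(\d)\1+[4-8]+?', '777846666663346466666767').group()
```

'7778'

After group 1 captures some text, `\1` only succeeds where that same text appears again.
The match spans [0:4] → '7778'.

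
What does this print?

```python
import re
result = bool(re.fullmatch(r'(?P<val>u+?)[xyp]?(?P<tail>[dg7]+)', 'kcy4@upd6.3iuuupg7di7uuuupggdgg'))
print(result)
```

False

The pattern matches one or more of a literal 'u' (lazy) (captured as 'val'); then optionally one of [xyp]; then one or more of one of [dg7] (captured as 'tail').
`fullmatch` succeeds only if the pattern covers the string from start to end.
Here the pattern can't cover the whole string, so the call returns None, and `bool(None)` is False.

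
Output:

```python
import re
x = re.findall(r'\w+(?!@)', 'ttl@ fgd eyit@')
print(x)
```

['tt', 'fgd', 'eyi']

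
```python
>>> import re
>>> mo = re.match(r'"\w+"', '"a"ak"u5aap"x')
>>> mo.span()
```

(0, 3)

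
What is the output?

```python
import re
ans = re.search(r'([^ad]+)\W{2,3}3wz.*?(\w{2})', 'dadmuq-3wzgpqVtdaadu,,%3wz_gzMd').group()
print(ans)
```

u,,%3wz_g

This matches one or more of any character except [ad] (captured); then 2 to 3 of a non-word character, then the literal '3wz', then zero or more of any character (lazy); then exactly 2 of a word character (captured).
Lazy quantifiers expand one character at a time until the remainder of the pattern can match.
`search` walks the string left to right and returns the first match it finds.
The match spans [19:28] → 'u,,%3wz_g'.
Captured: group 1 = 'u,', group 2 = '_g'.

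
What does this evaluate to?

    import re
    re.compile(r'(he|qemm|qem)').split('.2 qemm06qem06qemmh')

['.2 ', 'qemm', '06', 'qem', '06', 'qemm', 'h']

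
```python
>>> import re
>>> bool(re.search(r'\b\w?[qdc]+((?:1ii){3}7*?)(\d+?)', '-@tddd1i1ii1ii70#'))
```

False

The pattern matches a word boundary (`\b`, zero-width); then optionally a word character, then one or more of one of [qdc]; then the literal '1ii' repeated 3 times, then zero or more of a literal '7' (lazy) (captured); then one or more of a digit (lazy) (captured).
Unlike `match`, `search` isn't anchored — it looks for the pattern anywhere in the string.
Here the pattern never matches, so the call returns None, and `bool(None)` is False.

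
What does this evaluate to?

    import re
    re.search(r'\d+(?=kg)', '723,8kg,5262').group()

The `(?=…)`/`(?<=…)` assertion just peeks at neighbouring text; it doesn't advance the match position.
`re.search` tries every starting position until one works.
The match spans [4:5] → '8'.

'8'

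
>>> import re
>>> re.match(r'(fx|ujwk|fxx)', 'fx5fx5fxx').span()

`re.match` only tries the pattern at the start of the string.
The match spans [0:2] → 'fx'.

(0, 2)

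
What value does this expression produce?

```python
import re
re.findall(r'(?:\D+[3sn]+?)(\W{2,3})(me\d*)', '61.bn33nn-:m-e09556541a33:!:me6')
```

[(':!:', 'me6')]

The pattern matches one or more of a non-digit, then one or more of one of [3sn] (lazy) (non-capturing group); then 2 to 3 of a non-word character (captured); then the literal 'me', then zero or more of a digit (captured).
Matches: at [22:31] match 'a33:!:me6', groups = (':!:', 'me6').
Multiple groups make `findall` return tuples — one 2-tuple for the one match.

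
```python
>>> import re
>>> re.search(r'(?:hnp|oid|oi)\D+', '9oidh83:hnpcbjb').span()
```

(1, 5)

The match spans [1:5] → 'oidh'.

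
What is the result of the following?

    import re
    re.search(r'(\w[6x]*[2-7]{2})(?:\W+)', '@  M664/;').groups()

Pattern: a word character, then zero or more of one of [6x], then exactly 2 of a character in [2-7] (captured); then one or more of a non-word character (non-capturing group).
Unlike `match`, `search` isn't anchored — it looks for the pattern anywhere in the string.
The match spans [3:9] → 'M664/;'.
Captured: group 1 = 'M664'.

('M664',)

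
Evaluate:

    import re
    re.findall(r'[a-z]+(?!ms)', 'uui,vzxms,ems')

['uui', 'vzxms', 'ems']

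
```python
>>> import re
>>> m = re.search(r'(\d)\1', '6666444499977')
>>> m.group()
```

'66'

`\1` is not a pattern — it's the concrete string captured by group 1, re-applied verbatim.
`re.search` scans for the first position where the pattern succeeds.
The match spans [0:2] → '66'.
Captured: group 1 = '6'.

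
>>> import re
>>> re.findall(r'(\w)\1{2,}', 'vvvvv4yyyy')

After group 1 captures some text, `\1` only succeeds where that same text appears again.
Matches: at [0:5] match 'vvvvv', group 1 = 'v'; at [6:10] match 'yyyy', group 1 = 'y'.
`findall` collects group 1 from each match (2 total).

['v', 'y']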